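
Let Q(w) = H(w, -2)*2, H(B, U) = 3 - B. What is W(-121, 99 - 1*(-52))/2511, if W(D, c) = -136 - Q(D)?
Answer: -128/837 ≈ -0.15293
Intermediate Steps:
Q(w) = 6 - 2*w (Q(w) = (3 - w)*2 = 6 - 2*w)
W(D, c) = -142 + 2*D (W(D, c) = -136 - (6 - 2*D) = -136 + (-6 + 2*D) = -142 + 2*D)
W(-121, 99 - 1*(-52))/2511 = (-142 + 2*(-121))/2511 = (-142 - 242)*(1/2511) = -384*1/2511 = -128/837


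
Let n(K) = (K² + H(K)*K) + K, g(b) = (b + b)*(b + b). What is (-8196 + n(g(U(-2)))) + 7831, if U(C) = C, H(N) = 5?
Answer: -13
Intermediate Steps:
g(b) = 4*b² (g(b) = (2*b)*(2*b) = 4*b²)
n(K) = K² + 6*K (n(K) = (K² + 5*K) + K = K² + 6*K)
(-8196 + n(g(U(-2)))) + 7831 = (-8196 + (4*(-2)²)*(6 + 4*(-2)²)) + 7831 = (-8196 + (4*4)*(6 + 4*4)) + 7831 = (-8196 + 16*(6 + 16)) + 7831 = (-8196 + 16*22) + 7831 = (-8196 + 352) + 7831 = -7844 + 7831 = -13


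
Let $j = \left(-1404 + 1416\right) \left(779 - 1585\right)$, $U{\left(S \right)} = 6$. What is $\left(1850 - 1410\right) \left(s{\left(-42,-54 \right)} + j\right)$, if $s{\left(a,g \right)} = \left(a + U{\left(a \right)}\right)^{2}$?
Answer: $-3685440$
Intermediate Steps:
$s{\left(a,g \right)} = \left(6 + a\right)^{2}$ ($s{\left(a,g \right)} = \left(a + 6\right)^{2} = \left(6 + a\right)^{2}$)
$j = -9672$ ($j = 12 \left(-806\right) = -9672$)
$\left(1850 - 1410\right) \left(s{\left(-42,-54 \right)} + j\right) = \left(1850 - 1410\right) \left(\left(6 - 42\right)^{2} - 9672\right) = 440 \left(\left(-36\right)^{2} - 9672\right) = 440 \left(1296 - 9672\right) = 440 \left(-8376\right) = -3685440$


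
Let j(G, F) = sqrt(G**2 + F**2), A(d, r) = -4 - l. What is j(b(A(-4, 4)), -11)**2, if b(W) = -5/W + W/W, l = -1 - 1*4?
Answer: 137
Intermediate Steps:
l = -5 (l = -1 - 4 = -5)
A(d, r) = 1 (A(d, r) = -4 - 1*(-5) = -4 + 5 = 1)
b(W) = 1 - 5/W (b(W) = -5/W + 1 = 1 - 5/W)
j(G, F) = sqrt(F**2 + G**2)
j(b(A(-4, 4)), -11)**2 = (sqrt((-11)**2 + ((-5 + 1)/1)**2))**2 = (sqrt(121 + (1*(-4))**2))**2 = (sqrt(121 + (-4)**2))**2 = (sqrt(121 + 16))**2 = (sqrt(137))**2 = 137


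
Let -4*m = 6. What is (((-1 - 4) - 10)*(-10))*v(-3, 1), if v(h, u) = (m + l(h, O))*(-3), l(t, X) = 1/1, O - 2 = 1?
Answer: 225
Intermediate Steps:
O = 3 (O = 2 + 1 = 3)
m = -3/2 (m = -¼*6 = -3/2 ≈ -1.5000)
l(t, X) = 1
v(h, u) = 3/2 (v(h, u) = (-3/2 + 1)*(-3) = -½*(-3) = 3/2)
(((-1 - 4) - 10)*(-10))*v(-3, 1) = (((-1 - 4) - 10)*(-10))*(3/2) = ((-5 - 10)*(-10))*(3/2) = -15*(-10)*(3/2) = 150*(3/2) = 225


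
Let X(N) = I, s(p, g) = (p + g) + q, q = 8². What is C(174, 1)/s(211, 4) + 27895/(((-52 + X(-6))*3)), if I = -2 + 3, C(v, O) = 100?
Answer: -863045/4743 ≈ -181.96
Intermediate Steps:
q = 64
s(p, g) = 64 + g + p (s(p, g) = (p + g) + 64 = (g + p) + 64 = 64 + g + p)
I = 1
X(N) = 1
C(174, 1)/s(211, 4) + 27895/(((-52 + X(-6))*3)) = 100/(64 + 4 + 211) + 27895/(((-52 + 1)*3)) = 100/279 + 27895/((-51*3)) = 100*(1/279) + 27895/(-153) = 100/279 + 27895*(-1/153) = 100/279 - 27895/153 = -863045/4743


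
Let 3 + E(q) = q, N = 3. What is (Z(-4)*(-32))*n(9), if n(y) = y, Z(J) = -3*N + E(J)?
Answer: 4608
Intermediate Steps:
E(q) = -3 + q
Z(J) = -12 + J (Z(J) = -3*3 + (-3 + J) = -9 + (-3 + J) = -12 + J)
(Z(-4)*(-32))*n(9) = ((-12 - 4)*(-32))*9 = -16*(-32)*9 = 512*9 = 4608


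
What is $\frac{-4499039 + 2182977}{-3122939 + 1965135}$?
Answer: $\frac{1158031}{578902} \approx 2.0004$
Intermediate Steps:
$\frac{-4499039 + 2182977}{-3122939 + 1965135} = - \frac{2316062}{-1157804} = \left(-2316062\right) \left(- \frac{1}{1157804}\right) = \frac{1158031}{578902}$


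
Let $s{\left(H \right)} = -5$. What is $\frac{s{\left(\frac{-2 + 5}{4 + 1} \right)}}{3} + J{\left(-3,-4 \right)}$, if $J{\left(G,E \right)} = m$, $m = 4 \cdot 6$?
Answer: $\frac{67}{3} \approx 22.333$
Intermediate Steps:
$m = 24$
$J{\left(G,E \right)} = 24$
$\frac{s{\left(\frac{-2 + 5}{4 + 1} \right)}}{3} + J{\left(-3,-4 \right)} = \frac{1}{3} \left(-5\right) + 24 = - \frac{5}{3} + 24 = \frac{67}{3}$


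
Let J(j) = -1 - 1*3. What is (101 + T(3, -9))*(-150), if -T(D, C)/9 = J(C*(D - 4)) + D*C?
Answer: -57000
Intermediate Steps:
J(j) = -4 (J(j) = -1 - 3 = -4)
T(D, C) = 36 - 9*C*D (T(D, C) = -9*(-4 + D*C) = -9*(-4 + C*D) = 36 - 9*C*D)
(101 + T(3, -9))*(-150) = (101 + (36 - 9*(-9)*3))*(-150) = (101 + (36 + 243))*(-150) = (101 + 279)*(-150) = 380*(-150) = -57000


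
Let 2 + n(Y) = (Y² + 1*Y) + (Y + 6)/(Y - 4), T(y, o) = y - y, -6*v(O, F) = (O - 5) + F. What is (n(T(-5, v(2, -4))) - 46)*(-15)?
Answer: 1485/2 ≈ 742.50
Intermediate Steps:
v(O, F) = ⅚ - F/6 - O/6 (v(O, F) = -((O - 5) + F)/6 = -((-5 + O) + F)/6 = -(-5 + F + O)/6 = ⅚ - F/6 - O/6)
T(y, o) = 0
n(Y) = -2 + Y + Y² + (6 + Y)/(-4 + Y) (n(Y) = -2 + ((Y² + 1*Y) + (Y + 6)/(Y - 4)) = -2 + ((Y² + Y) + (6 + Y)/(-4 + Y)) = -2 + ((Y + Y²) + (6 + Y)/(-4 + Y)) = -2 + (Y + Y² + (6 + Y)/(-4 + Y)) = -2 + Y + Y² + (6 + Y)/(-4 + Y))
(n(T(-5, v(2, -4))) - 46)*(-15) = ((14 + 0³ - 5*0 - 3*0²)/(-4 + 0) - 46)*(-15) = ((14 + 0 + 0 - 3*0)/(-4) - 46)*(-15) = (-(14 + 0 + 0 + 0)/4 - 46)*(-15) = (-¼*14 - 46)*(-15) = (-7/2 - 46)*(-15) = -99/2*(-15) = 1485/2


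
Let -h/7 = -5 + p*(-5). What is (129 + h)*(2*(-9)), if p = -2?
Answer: -1692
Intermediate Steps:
h = -35 (h = -7*(-5 - 2*(-5)) = -7*(-5 + 10) = -7*5 = -35)
(129 + h)*(2*(-9)) = (129 - 35)*(2*(-9)) = 94*(-18) = -1692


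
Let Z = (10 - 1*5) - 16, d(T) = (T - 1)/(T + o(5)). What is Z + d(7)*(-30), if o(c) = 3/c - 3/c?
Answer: -257/7 ≈ -36.714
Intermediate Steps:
o(c) = 0
d(T) = (-1 + T)/T (d(T) = (T - 1)/(T + 0) = (-1 + T)/T)
Z = -11 (Z = (10 - 5) - 16 = 5 - 16 = -11)
Z + d(7)*(-30) = -11 + ((-1 + 7)/7)*(-30) = -11 + ((1/7)*6)*(-30) = -11 + (6/7)*(-30) = -11 - 180/7 = -257/7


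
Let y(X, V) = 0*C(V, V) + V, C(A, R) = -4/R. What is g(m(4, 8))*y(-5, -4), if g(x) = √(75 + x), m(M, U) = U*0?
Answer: -20*√3 ≈ -34.641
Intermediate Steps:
m(M, U) = 0
y(X, V) = V (y(X, V) = 0*(-4/V) + V = 0 + V = V)
g(m(4, 8))*y(-5, -4) = √(75 + 0)*(-4) = √75*(-4) = (5*√3)*(-4) = -20*√3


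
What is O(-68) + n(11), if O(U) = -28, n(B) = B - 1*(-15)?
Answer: -2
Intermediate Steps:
n(B) = 15 + B (n(B) = B + 15 = 15 + B)
O(-68) + n(11) = -28 + (15 + 11) = -28 + 26 = -2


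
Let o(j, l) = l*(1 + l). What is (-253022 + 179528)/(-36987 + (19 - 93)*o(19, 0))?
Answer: 24498/12329 ≈ 1.9870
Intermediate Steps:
(-253022 + 179528)/(-36987 + (19 - 93)*o(19, 0)) = (-253022 + 179528)/(-36987 + (19 - 93)*(0*(1 + 0))) = -73494/(-36987 - 0) = -73494/(-36987 - 74*0) = -73494/(-36987 + 0) = -73494/(-36987) = -73494*(-1/36987) = 24498/12329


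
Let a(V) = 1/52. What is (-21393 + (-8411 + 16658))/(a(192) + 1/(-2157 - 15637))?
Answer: -2027306008/2957 ≈ -6.8560e+5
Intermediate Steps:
a(V) = 1/52
(-21393 + (-8411 + 16658))/(a(192) + 1/(-2157 - 15637)) = (-21393 + (-8411 + 16658))/(1/52 + 1/(-2157 - 15637)) = (-21393 + 8247)/(1/52 + 1/(-17794)) = -13146/(1/52 - 1/17794) = -13146/8871/462644 = -13146*462644/8871 = -2027306008/2957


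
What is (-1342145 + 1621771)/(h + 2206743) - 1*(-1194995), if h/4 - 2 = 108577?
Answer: 3156052579331/2641059 ≈ 1.1950e+6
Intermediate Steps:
h = 434316 (h = 8 + 4*108577 = 8 + 434308 = 434316)
(-1342145 + 1621771)/(h + 2206743) - 1*(-1194995) = (-1342145 + 1621771)/(434316 + 2206743) - 1*(-1194995) = 279626/2641059 + 1194995 = 3156052579331/2641059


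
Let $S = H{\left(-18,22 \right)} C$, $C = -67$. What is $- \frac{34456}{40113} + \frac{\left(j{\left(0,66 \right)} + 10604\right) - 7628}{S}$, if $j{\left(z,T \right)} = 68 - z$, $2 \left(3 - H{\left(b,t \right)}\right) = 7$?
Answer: $\frac{241899392}{2687571} \approx 90.007$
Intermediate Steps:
$H{\left(b,t \right)} = - \frac{1}{2}$ ($H{\left(b,t \right)} = 3 - \frac{7}{2} = - \frac{1}{2}$)
$S = \frac{67}{2}$ ($S = \left(- \frac{1}{2}\right) \left(-67\right) = \frac{67}{2} \approx 33.5$)
$- \frac{34456}{40113} + \frac{\left(j{\left(0,66 \right)} + 10604\right) - 7628}{S} = - \frac{34456}{40113} + \frac{\left(\left(68 - 0\right) + 10604\right) - 7628}{\frac{67}{2}} = \left(-34456\right) \frac{1}{40113} + \left(\left(\left(68 + 0\right) + 10604\right) - 7628\right) \frac{2}{67} = - \frac{34456}{40113} + \left(\left(68 + 10604\right) - 7628\right) \frac{2}{67} = - \frac{34456}{40113} + \left(10672 - 7628\right) \frac{2}{67} = - \frac{34456}{40113} + 3044 \cdot \frac{2}{67} = - \frac{34456}{40113} + \frac{6088}{67} = \frac{241899392}{2687571}$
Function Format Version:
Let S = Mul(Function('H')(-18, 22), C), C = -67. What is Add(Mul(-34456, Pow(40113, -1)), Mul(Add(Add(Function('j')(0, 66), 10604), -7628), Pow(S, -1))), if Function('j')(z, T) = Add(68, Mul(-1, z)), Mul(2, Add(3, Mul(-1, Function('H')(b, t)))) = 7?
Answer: Rational(241899392, 2687571) ≈ 90.007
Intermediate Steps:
Function('H')(b, t) = Rational(-1, 2) (Function('H')(b, t) = Add(3, Mul(Rational(-1, 2), 7)) = Add(3, Rational(-7, 2)) = Rational(-1, 2))
S = Rational(67, 2) (S = Mul(Rational(-1, 2), -67) = Rational(67, 2) ≈ 33.500)
Add(Mul(-34456, Pow(40113, -1)), Mul(Add(Add(Function('j')(0, 66), 10604), -7628), Pow(S, -1))) = Add(Mul(-34456, Pow(40113, -1)), Mul(Add(Add(Add(68, Mul(-1, 0)), 10604), -7628), Pow(Rational(67, 2), -1))) = Add(Mul(-34456, Rational(1, 40113)), Mul(Add(Add(Add(68, 0), 10604), -7628), Rational(2, 67))) = Add(Rational(-34456, 40113), Mul(Add(Add(68, 10604), -7628), Rational(2, 67))) = Add(Rational(-34456, 40113), Mul(Add(10672, -7628), Rational(2, 67))) = Add(Rational(-34456, 40113), Mul(3044, Rational(2, 67))) = Add(Rational(-34456, 40113), Rational(6088, 67)) = Rational(241899392, 2687571)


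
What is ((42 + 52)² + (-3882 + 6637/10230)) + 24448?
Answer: 300789097/10230 ≈ 29403.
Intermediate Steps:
((42 + 52)² + (-3882 + 6637/10230)) + 24448 = (94² + (-3882 + 6637*(1/10230))) + 24448 = (8836 + (-3882 + 6637/10230)) + 24448 = (8836 - 39706223/10230) + 24448 = 50686057/10230 + 24448 = 300789097/10230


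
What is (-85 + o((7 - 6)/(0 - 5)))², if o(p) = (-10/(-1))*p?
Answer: 7569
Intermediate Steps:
o(p) = 10*p (o(p) = (-10*(-1))*p = 10*p)
(-85 + o((7 - 6)/(0 - 5)))² = (-85 + 10*((7 - 6)/(0 - 5)))² = (-85 + 10*(1/(-5)))² = (-85 + 10*(1*(-⅕)))² = (-85 + 10*(-⅕))² = (-85 - 2)² = (-87)² = 7569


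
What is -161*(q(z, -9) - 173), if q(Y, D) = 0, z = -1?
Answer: 27853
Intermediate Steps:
-161*(q(z, -9) - 173) = -161*(0 - 173) = -161*(-173) = 27853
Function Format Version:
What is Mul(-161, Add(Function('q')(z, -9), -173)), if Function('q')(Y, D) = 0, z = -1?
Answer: 27853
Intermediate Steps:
Mul(-161, Add(Function('q')(z, -9), -173)) = Mul(-161, Add(0, -173)) = Mul(-161, -173) = 27853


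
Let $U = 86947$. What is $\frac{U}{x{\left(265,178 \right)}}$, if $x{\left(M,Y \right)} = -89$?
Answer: $- \frac{86947}{89} \approx -976.93$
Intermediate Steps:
$\frac{U}{x{\left(265,178 \right)}} = \frac{86947}{-89} = 86947 \left(- \frac{1}{89}\right) = - \frac{86947}{89}$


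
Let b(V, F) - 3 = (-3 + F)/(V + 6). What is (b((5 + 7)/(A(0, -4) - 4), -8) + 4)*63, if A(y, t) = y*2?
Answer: 210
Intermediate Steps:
A(y, t) = 2*y
b(V, F) = 3 + (-3 + F)/(6 + V) (b(V, F) = 3 + (-3 + F)/(V + 6) = 3 + (-3 + F)/(6 + V))
(b((5 + 7)/(A(0, -4) - 4), -8) + 4)*63 = ((15 - 8 + 3*((5 + 7)/(2*0 - 4)))/(6 + (5 + 7)/(2*0 - 4)) + 4)*63 = ((15 - 8 + 3*(12/(0 - 4)))/(6 + 12/(0 - 4)) + 4)*63 = ((15 - 8 + 3*(12/(-4)))/(6 + 12/(-4)) + 4)*63 = ((15 - 8 + 3*(12*(-1/4)))/(6 + 12*(-1/4)) + 4)*63 = ((15 - 8 + 3*(-3))/(6 - 3) + 4)*63 = ((15 - 8 - 9)/3 + 4)*63 = ((1/3)*(-2) + 4)*63 = (-2/3 + 4)*63 = (10/3)*63 = 210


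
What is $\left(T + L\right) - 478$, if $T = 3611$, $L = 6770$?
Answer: $9903$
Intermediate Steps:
$\left(T + L\right) - 478 = \left(3611 + 6770\right) - 478 = 10381 - 478 = 9903$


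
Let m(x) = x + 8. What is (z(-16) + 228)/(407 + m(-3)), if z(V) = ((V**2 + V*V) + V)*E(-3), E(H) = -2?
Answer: -191/103 ≈ -1.8544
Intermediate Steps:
z(V) = -4*V**2 - 2*V (z(V) = ((V**2 + V*V) + V)*(-2) = ((V**2 + V**2) + V)*(-2) = (2*V**2 + V)*(-2) = (V + 2*V**2)*(-2) = -4*V**2 - 2*V)
m(x) = 8 + x
(z(-16) + 228)/(407 + m(-3)) = (-2*(-16)*(1 + 2*(-16)) + 228)/(407 + (8 - 3)) = (-2*(-16)*(1 - 32) + 228)/(407 + 5) = (-2*(-16)*(-31) + 228)/412 = (-992 + 228)*(1/412) = -764*1/412 = -191/103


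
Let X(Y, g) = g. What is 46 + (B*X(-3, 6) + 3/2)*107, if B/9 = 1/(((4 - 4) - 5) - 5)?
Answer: -3713/10 ≈ -371.30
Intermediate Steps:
B = -9/10 (B = 9/(((4 - 4) - 5) - 5) = 9/((0 - 5) - 5) = 9/(-5 - 5) = 9/(-10) = 9*(-⅒) = -9/10 ≈ -0.90000)
46 + (B*X(-3, 6) + 3/2)*107 = 46 + (-9/10*6 + 3/2)*107 = 46 + (-27/5 + 3*(½))*107 = 46 + (-27/5 + 3/2)*107 = 46 - 39/10*107 = 46 - 4173/10 = -3713/10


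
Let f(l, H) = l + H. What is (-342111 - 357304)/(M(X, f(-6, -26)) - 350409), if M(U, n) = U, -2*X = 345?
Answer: 1398830/701163 ≈ 1.9950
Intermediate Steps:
X = -345/2 (X = -½*345 = -345/2 ≈ -172.50)
f(l, H) = H + l
(-342111 - 357304)/(M(X, f(-6, -26)) - 350409) = (-342111 - 357304)/(-345/2 - 350409) = -699415/(-701163/2) = -699415*(-2/701163) = 1398830/701163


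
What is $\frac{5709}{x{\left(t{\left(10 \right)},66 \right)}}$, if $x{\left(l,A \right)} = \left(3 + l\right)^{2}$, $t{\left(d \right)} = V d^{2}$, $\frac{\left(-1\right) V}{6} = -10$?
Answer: $\frac{1903}{12012003} \approx 0.00015842$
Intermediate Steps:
$V = 60$ ($V = \left(-6\right) \left(-10\right) = 60$)
$t{\left(d \right)} = 60 d^{2}$
$\frac{5709}{x{\left(t{\left(10 \right)},66 \right)}} = \frac{5709}{\left(3 + 60 \cdot 10^{2}\right)^{2}} = \frac{5709}{\left(3 + 60 \cdot 100\right)^{2}} = \frac{5709}{\left(3 + 6000\right)^{2}} = \frac{5709}{6003^{2}} = \frac{5709}{36036009} = 5709 \cdot \frac{1}{36036009} = \frac{1903}{12012003}$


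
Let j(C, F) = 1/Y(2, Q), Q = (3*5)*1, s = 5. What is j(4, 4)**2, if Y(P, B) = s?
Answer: 1/25 ≈ 0.040000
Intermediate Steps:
Q = 15 (Q = 15*1 = 15)
Y(P, B) = 5
j(C, F) = 1/5
j(4, 4)**2 = (1/5)**2 = 1/25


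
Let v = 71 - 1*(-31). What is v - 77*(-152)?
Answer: 11806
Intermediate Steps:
v = 102 (v = 71 + 31 = 102)
v - 77*(-152) = 102 - 77*(-152) = 102 + 11704 = 11806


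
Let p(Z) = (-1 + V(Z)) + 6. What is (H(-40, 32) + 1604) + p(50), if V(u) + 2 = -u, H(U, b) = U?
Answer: 1517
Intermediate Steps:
V(u) = -2 - u
p(Z) = 3 - Z (p(Z) = (-1 + (-2 - Z)) + 6 = (-3 - Z) + 6 = 3 - Z)
(H(-40, 32) + 1604) + p(50) = (-40 + 1604) + (3 - 1*50) = 1564 + (3 - 50) = 1564 - 47 = 1517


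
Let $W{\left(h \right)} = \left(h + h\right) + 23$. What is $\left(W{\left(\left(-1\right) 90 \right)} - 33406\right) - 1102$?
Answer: $-34665$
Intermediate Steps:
$W{\left(h \right)} = 23 + 2 h$ ($W{\left(h \right)} = 2 h + 23 = 23 + 2 h$)
$\left(W{\left(\left(-1\right) 90 \right)} - 33406\right) - 1102 = \left(\left(23 + 2 \left(\left(-1\right) 90\right)\right) - 33406\right) - 1102 = \left(\left(23 + 2 \left(-90\right)\right) - 33406\right) - 1102 = \left(\left(23 - 180\right) - 33406\right) - 1102 = \left(-157 - 33406\right) - 1102 = -33563 - 1102 = -34665$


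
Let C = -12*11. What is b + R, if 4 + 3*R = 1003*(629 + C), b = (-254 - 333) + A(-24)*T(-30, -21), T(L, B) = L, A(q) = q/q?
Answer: 496636/3 ≈ 1.6555e+5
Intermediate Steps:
A(q) = 1
C = -132
b = -617 (b = (-254 - 333) + 1*(-30) = -587 - 30 = -617)
R = 498487/3 (R = -4/3 + (1003*(629 - 132))/3 = -4/3 + (1003*497)/3 = -4/3 + (⅓)*498491 = -4/3 + 498491/3 = 498487/3 ≈ 1.6616e+5)
b + R = -617 + 498487/3 = 496636/3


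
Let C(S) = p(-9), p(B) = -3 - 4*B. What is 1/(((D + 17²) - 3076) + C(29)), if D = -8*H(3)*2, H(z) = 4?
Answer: -1/2818 ≈ -0.00035486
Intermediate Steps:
C(S) = 33 (C(S) = -3 - 4*(-9) = -3 + 36 = 33)
D = -64 (D = -8*4*2 = -32*2 = -64)
1/(((D + 17²) - 3076) + C(29)) = 1/(((-64 + 17²) - 3076) + 33) = 1/(((-64 + 289) - 3076) + 33) = 1/((225 - 3076) + 33) = 1/(-2851 + 33) = 1/(-2818) = -1/2818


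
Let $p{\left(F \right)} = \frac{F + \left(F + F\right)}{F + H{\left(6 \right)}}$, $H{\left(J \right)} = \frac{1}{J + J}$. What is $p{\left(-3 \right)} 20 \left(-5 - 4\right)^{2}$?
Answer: $\frac{34992}{7} \approx 4998.9$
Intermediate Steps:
$H{\left(J \right)} = \frac{1}{2 J}$
$p{\left(F \right)} = \frac{3 F}{\frac{1}{12} + F}$ ($p{\left(F \right)} = \frac{F + \left(F + F\right)}{F + \frac{1}{2 \cdot 6}} = \frac{F + 2 F}{F + \frac{1}{2} \cdot \frac{1}{6}} = \frac{3 F}{F + \frac{1}{12}} = \frac{3 F}{\frac{1}{12} + F}$)
$p{\left(-3 \right)} 20 \left(-5 - 4\right)^{2} = 36 \left(-3\right) \frac{1}{1 + 12 \left(-3\right)} 20 \left(-5 - 4\right)^{2} = 36 \left(-3\right) \frac{1}{1 - 36} \cdot 20 \left(-9\right)^{2} = 36 \left(-3\right) \frac{1}{-35} \cdot 20 \cdot 81 = 36 \left(-3\right) \left(- \frac{1}{35}\right) 20 \cdot 81 = \frac{108}{35} \cdot 20 \cdot 81 = \frac{432}{7} \cdot 81 = \frac{34992}{7}$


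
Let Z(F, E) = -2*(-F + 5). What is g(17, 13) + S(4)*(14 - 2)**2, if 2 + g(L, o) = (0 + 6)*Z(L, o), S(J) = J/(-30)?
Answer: 614/5 ≈ 122.80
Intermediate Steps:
S(J) = -J/30 (S(J) = J*(-1/30) = -J/30)
Z(F, E) = -10 + 2*F (Z(F, E) = -2*(5 - F) = -10 + 2*F)
g(L, o) = -62 + 12*L (g(L, o) = -2 + (0 + 6)*(-10 + 2*L) = -2 + 6*(-10 + 2*L) = -2 + (-60 + 12*L) = -62 + 12*L)
g(17, 13) + S(4)*(14 - 2)**2 = (-62 + 12*17) + (-1/30*4)*(14 - 2)**2 = (-62 + 204) - 2/15*12**2 = 142 - 2/15*144 = 142 - 96/5 = 614/5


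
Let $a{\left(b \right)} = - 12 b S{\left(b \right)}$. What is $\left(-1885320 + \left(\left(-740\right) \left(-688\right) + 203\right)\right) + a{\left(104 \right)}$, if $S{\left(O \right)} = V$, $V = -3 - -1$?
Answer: $-1373501$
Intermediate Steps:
$V = -2$ ($V = -3 + 1 = -2$)
$S{\left(O \right)} = -2$
$a{\left(b \right)} = 24 b$ ($a{\left(b \right)} = - 12 b \left(-2\right) = 24 b$)
$\left(-1885320 + \left(\left(-740\right) \left(-688\right) + 203\right)\right) + a{\left(104 \right)} = \left(-1885320 + \left(\left(-740\right) \left(-688\right) + 203\right)\right) + 24 \cdot 104 = \left(-1885320 + \left(509120 + 203\right)\right) + 2496 = \left(-1885320 + 509323\right) + 2496 = -1375997 + 2496 = -1373501$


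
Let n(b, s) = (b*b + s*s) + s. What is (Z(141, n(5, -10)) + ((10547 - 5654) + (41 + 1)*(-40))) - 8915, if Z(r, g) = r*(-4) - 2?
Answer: -6268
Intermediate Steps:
n(b, s) = s + b² + s² (n(b, s) = (b² + s²) + s = s + b² + s²)
Z(r, g) = -2 - 4*r (Z(r, g) = -4*r - 2 = -2 - 4*r)
(Z(141, n(5, -10)) + ((10547 - 5654) + (41 + 1)*(-40))) - 8915 = ((-2 - 4*141) + ((10547 - 5654) + (41 + 1)*(-40))) - 8915 = ((-2 - 564) + (4893 + 42*(-40))) - 8915 = (-566 + (4893 - 1680)) - 8915 = (-566 + 3213) - 8915 = 2647 - 8915 = -6268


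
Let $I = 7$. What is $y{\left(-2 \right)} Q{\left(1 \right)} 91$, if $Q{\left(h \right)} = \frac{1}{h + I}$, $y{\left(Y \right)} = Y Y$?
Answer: $\frac{91}{2} \approx 45.5$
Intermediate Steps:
$y{\left(Y \right)} = Y^{2}$
$Q{\left(h \right)} = \frac{1}{7 + h}$ ($Q{\left(h \right)} = \frac{1}{h + 7} = \frac{1}{7 + h}$)
$y{\left(-2 \right)} Q{\left(1 \right)} 91 = \frac{\left(-2\right)^{2}}{7 + 1} \cdot 91 = \frac{4}{8} \cdot 91 = 4 \cdot \frac{1}{8} \cdot 91 = \frac{1}{2} \cdot 91 = \frac{91}{2}$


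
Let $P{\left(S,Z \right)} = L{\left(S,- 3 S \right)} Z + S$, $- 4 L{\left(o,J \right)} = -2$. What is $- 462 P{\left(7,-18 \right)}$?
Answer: $924$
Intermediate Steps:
$L{\left(o,J \right)} = \frac{1}{2}$ ($L{\left(o,J \right)} = \left(- \frac{1}{4}\right) \left(-2\right) = \frac{1}{2}$)
$P{\left(S,Z \right)} = S + \frac{Z}{2}$ ($P{\left(S,Z \right)} = \frac{Z}{2} + S = S + \frac{Z}{2}$)
$- 462 P{\left(7,-18 \right)} = - 462 \left(7 + \frac{1}{2} \left(-18\right)\right) = - 462 \left(7 - 9\right) = \left(-462\right) \left(-2\right) = 924$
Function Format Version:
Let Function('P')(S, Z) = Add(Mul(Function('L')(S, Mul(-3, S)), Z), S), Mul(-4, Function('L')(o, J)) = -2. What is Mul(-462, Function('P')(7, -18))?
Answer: 924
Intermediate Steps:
Function('L')(o, J) = Rational(1, 2) (Function('L')(o, J) = Mul(Rational(-1, 4), -2) = Rational(1, 2))
Function('P')(S, Z) = Add(S, Mul(Rational(1, 2), Z)) (Function('P')(S, Z) = Add(Mul(Rational(1, 2), Z), S) = Add(S, Mul(Rational(1, 2), Z)))
Mul(-462, Function('P')(7, -18)) = Mul(-462, Add(7, Mul(Rational(1, 2), -18))) = Mul(-462, Add(7, -9)) = Mul(-462, -2) = 924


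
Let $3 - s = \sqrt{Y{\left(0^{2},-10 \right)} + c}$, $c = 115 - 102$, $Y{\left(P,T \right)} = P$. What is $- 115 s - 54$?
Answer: $-399 + 115 \sqrt{13} \approx 15.638$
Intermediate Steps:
$c = 13$ ($c = 115 - 102 = 13$)
$s = 3 - \sqrt{13}$ ($s = 3 - \sqrt{0^{2} + 13} = 3 - \sqrt{0 + 13} = 3 - \sqrt{13} \approx -0.60555$)
$- 115 s - 54 = - 115 \left(3 - \sqrt{13}\right) - 54 = \left(-345 + 115 \sqrt{13}\right) - 54 = -399 + 115 \sqrt{13}$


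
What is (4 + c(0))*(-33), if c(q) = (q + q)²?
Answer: -132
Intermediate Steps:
c(q) = 4*q² (c(q) = (2*q)² = 4*q²)
(4 + c(0))*(-33) = (4 + 4*0²)*(-33) = (4 + 4*0)*(-33) = (4 + 0)*(-33) = 4*(-33) = -132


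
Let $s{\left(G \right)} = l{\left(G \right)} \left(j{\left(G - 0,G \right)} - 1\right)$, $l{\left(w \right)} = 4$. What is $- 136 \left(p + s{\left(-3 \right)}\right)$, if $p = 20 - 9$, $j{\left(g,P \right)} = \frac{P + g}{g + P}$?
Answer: $-1496$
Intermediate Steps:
$j{\left(g,P \right)} = 1$ ($j{\left(g,P \right)} = \frac{P + g}{P + g} = 1$)
$s{\left(G \right)} = 0$ ($s{\left(G \right)} = 4 \left(1 - 1\right) = 4 \cdot 0 = 0$)
$p = 11$
$- 136 \left(p + s{\left(-3 \right)}\right) = - 136 \left(11 + 0\right) = \left(-136\right) 11 = -1496$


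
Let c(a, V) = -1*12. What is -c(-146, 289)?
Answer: 12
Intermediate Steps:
c(a, V) = -12
-c(-146, 289) = -1*(-12) = 12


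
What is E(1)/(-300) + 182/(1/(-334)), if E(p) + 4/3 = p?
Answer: -54709199/900 ≈ -60788.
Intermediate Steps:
E(p) = -4/3 + p
E(1)/(-300) + 182/(1/(-334)) = (-4/3 + 1)/(-300) + 182/(1/(-334)) = -1/3*(-1/300) + 182/(-1/334) = 1/900 + 182*(-334) = 1/900 - 60788 = -54709199/900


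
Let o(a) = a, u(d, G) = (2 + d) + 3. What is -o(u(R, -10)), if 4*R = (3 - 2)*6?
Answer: -13/2 ≈ -6.5000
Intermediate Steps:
R = 3/2 (R = ((3 - 2)*6)/4 = (1*6)/4 = (¼)*6 = 3/2 ≈ 1.5000)
u(d, G) = 5 + d
-o(u(R, -10)) = -(5 + 3/2) = -1*13/2 = -13/2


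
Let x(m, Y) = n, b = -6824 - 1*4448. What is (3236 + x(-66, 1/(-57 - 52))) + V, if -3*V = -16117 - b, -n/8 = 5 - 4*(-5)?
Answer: 4651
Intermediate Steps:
b = -11272 (b = -6824 - 4448 = -11272)
n = -200 (n = -8*(5 - 4*(-5)) = -8*(5 + 20) = -8*25 = -200)
x(m, Y) = -200
V = 1615 (V = -(-16117 - 1*(-11272))/3 = -(-16117 + 11272)/3 = -⅓*(-4845) = 1615)
(3236 + x(-66, 1/(-57 - 52))) + V = (3236 - 200) + 1615 = 3036 + 1615 = 4651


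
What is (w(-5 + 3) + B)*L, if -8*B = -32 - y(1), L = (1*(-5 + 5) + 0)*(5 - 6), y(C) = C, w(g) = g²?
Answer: 0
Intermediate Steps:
L = 0 (L = (1*0 + 0)*(-1) = (0 + 0)*(-1) = 0*(-1) = 0)
B = 33/8 (B = -(-32 - 1*1)/8 = -(-32 - 1)/8 = -⅛*(-33) = 33/8 ≈ 4.1250)
(w(-5 + 3) + B)*L = ((-5 + 3)² + 33/8)*0 = ((-2)² + 33/8)*0 = (4 + 33/8)*0 = (65/8)*0 = 0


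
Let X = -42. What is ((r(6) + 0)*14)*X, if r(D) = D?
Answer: -3528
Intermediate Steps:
((r(6) + 0)*14)*X = ((6 + 0)*14)*(-42) = (6*14)*(-42) = 84*(-42) = -3528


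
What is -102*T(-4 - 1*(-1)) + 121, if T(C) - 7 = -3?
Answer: -287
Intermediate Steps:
T(C) = 4 (T(C) = 7 - 3 = 4)
-102*T(-4 - 1*(-1)) + 121 = -102*4 + 121 = -408 + 121 = -287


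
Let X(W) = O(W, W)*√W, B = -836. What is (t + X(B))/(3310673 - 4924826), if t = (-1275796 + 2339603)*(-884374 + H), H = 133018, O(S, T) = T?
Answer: 266432590764/538051 + 1672*I*√209/1614153 ≈ 4.9518e+5 + 0.014975*I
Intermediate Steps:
X(W) = W^(3/2) (X(W) = W*√W = W^(3/2))
t = -799297772292 (t = (-1275796 + 2339603)*(-884374 + 133018) = 1063807*(-751356) = -799297772292)
(t + X(B))/(3310673 - 4924826) = (-799297772292 + (-836)^(3/2))/(3310673 - 4924826) = (-799297772292 - 1672*I*√209)/(-1614153) = (-799297772292 - 1672*I*√209)*(-1/1614153) = 266432590764/538051 + 1672*I*√209/1614153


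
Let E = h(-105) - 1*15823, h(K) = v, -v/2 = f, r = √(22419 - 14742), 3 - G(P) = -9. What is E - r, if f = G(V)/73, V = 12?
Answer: -1155103/73 - 3*√853 ≈ -15911.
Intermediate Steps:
G(P) = 12 (G(P) = 3 - 1*(-9) = 3 + 9 = 12)
f = 12/73 ≈ 0.16438
r = 3*√853 (r = √7677 = 3*√853 ≈ 87.619)
v = -24/73 (v = -2*12/73 = -24/73 ≈ -0.32877)
h(K) = -24/73
E = -1155103/73 (E = -24/73 - 1*15823 = -24/73 - 15823 = -1155103/73 ≈ -15823.)
E - r = -1155103/73 - 3*√853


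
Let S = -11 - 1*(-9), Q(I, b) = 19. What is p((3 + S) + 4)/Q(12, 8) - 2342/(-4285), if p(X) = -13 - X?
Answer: -32632/81415 ≈ -0.40081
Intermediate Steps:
S = -2 (S = -11 + 9 = -2)
p((3 + S) + 4)/Q(12, 8) - 2342/(-4285) = (-13 - ((3 - 2) + 4))/19 - 2342/(-4285) = (-13 - (1 + 4))*(1/19) - 2342*(-1/4285) = (-13 - 1*5)*(1/19) + 2342/4285 = (-13 - 5)*(1/19) + 2342/4285 = -18*1/19 + 2342/4285 = -18/19 + 2342/4285 = -32632/81415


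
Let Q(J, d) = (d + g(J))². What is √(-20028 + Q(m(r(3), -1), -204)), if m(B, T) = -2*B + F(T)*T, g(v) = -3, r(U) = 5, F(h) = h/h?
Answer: √22821 ≈ 151.07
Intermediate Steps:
F(h) = 1
m(B, T) = T - 2*B (m(B, T) = -2*B + 1*T = -2*B + T = T - 2*B)
Q(J, d) = (-3 + d)² (Q(J, d) = (d - 3)² = (-3 + d)²)
√(-20028 + Q(m(r(3), -1), -204)) = √(-20028 + (-3 - 204)²) = √(-20028 + (-207)²) = √(-20028 + 42849) = √22821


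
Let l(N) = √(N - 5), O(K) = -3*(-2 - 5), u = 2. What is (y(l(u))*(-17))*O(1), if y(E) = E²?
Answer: 1071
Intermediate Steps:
O(K) = 21 (O(K) = -3*(-7) = 21)
l(N) = √(-5 + N)
(y(l(u))*(-17))*O(1) = ((√(-5 + 2))²*(-17))*21 = ((√(-3))²*(-17))*21 = ((I*√3)²*(-17))*21 = -3*(-17)*21 = 51*21 = 1071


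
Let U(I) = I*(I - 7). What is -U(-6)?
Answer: -78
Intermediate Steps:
U(I) = I*(-7 + I)
-U(-6) = -(-6)*(-7 - 6) = -(-6)*(-13) = -1*78 = -78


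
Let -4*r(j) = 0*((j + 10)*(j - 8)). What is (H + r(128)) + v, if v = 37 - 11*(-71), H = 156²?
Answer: 25154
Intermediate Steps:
H = 24336
r(j) = 0 (r(j) = -0*(j + 10)*(j - 8) = -0*(10 + j)*(-8 + j) = -0*(-8 + j)*(10 + j) = -¼*0 = 0)
v = 818 (v = 37 + 781 = 818)
(H + r(128)) + v = (24336 + 0) + 818 = 24336 + 818 = 25154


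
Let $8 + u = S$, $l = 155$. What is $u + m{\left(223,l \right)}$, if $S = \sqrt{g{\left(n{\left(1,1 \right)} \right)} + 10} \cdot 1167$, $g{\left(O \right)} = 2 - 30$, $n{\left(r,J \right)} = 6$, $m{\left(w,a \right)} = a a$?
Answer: $24017 + 3501 i \sqrt{2} \approx 24017.0 + 4951.2 i$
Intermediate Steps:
$m{\left(w,a \right)} = a^{2}$
$g{\left(O \right)} = -28$ ($g{\left(O \right)} = 2 - 30 = -28$)
$S = 3501 i \sqrt{2}$ ($S = \sqrt{-28 + 10} \cdot 1167 = \sqrt{-18} \cdot 1167 = 3 i \sqrt{2} \cdot 1167 = 3501 i \sqrt{2} \approx 4951.2 i$)
$u = -8 + 3501 i \sqrt{2} \approx -8.0 + 4951.2 i$
$u + m{\left(223,l \right)} = \left(-8 + 3501 i \sqrt{2}\right) + 155^{2} = \left(-8 + 3501 i \sqrt{2}\right) + 24025 = 24017 + 3501 i \sqrt{2}$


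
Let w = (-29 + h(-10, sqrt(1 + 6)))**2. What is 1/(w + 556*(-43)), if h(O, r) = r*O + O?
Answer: -7229/155355723 - 260*sqrt(7)/155355723 ≈ -5.0960e-5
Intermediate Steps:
h(O, r) = O + O*r (h(O, r) = O*r + O = O + O*r)
w = (-39 - 10*sqrt(7))**2 (w = (-29 - 10*(1 + sqrt(1 + 6)))**2 = (-29 - 10*(1 + sqrt(7)))**2 = (-29 + (-10 - 10*sqrt(7)))**2 = (-39 - 10*sqrt(7))**2 ≈ 4284.7)
1/(w + 556*(-43)) = 1/((2221 + 780*sqrt(7)) + 556*(-43)) = 1/((2221 + 780*sqrt(7)) - 23908) = 1/(-21687 + 780*sqrt(7))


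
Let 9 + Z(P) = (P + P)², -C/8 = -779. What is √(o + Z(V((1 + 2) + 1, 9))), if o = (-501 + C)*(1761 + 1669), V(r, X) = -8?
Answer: √19657577 ≈ 4433.7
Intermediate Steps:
C = 6232 (C = -8*(-779) = 6232)
Z(P) = -9 + 4*P² (Z(P) = -9 + (P + P)² = -9 + (2*P)² = -9 + 4*P²)
o = 19657330 (o = (-501 + 6232)*(1761 + 1669) = 5731*3430 = 19657330)
√(o + Z(V((1 + 2) + 1, 9))) = √(19657330 + (-9 + 4*(-8)²)) = √(19657330 + (-9 + 4*64)) = √(19657330 + (-9 + 256)) = √(19657330 + 247) = √19657577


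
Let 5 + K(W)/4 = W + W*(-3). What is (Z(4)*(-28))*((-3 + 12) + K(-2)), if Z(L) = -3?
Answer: 420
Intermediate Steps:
K(W) = -20 - 8*W (K(W) = -20 + 4*(W + W*(-3)) = -20 + 4*(W - 3*W) = -20 + 4*(-2*W) = -20 - 8*W)
(Z(4)*(-28))*((-3 + 12) + K(-2)) = (-3*(-28))*((-3 + 12) + (-20 - 8*(-2))) = 84*(9 + (-20 + 16)) = 84*(9 - 4) = 84*5 = 420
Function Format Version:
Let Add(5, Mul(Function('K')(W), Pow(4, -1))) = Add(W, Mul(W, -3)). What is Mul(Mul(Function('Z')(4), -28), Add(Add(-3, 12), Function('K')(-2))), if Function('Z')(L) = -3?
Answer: 420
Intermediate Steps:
Function('K')(W) = Add(-20, Mul(-8, W)) (Function('K')(W) = Add(-20, Mul(4, Add(W, Mul(W, -3)))) = Add(-20, Mul(4, Add(W, Mul(-3, W)))) = Add(-20, Mul(4, Mul(-2, W))) = Add(-20, Mul(-8, W)))
Mul(Mul(Function('Z')(4), -28), Add(Add(-3, 12), Function('K')(-2))) = Mul(Mul(-3, -28), Add(Add(-3, 12), Add(-20, Mul(-8, -2)))) = Mul(84, Add(9, Add(-20, 16))) = Mul(84, Add(9, -4)) = Mul(84, 5) = 420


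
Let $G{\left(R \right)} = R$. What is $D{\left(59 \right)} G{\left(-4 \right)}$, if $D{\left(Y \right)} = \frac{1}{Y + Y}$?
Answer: $- \frac{2}{59} \approx -0.033898$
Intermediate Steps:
$D{\left(Y \right)} = \frac{1}{2 Y}$
$D{\left(59 \right)} G{\left(-4 \right)} = \frac{1}{2 \cdot 59} \left(-4\right) = \frac{1}{2} \cdot \frac{1}{59} \left(-4\right) = \frac{1}{118} \left(-4\right) = - \frac{2}{59}$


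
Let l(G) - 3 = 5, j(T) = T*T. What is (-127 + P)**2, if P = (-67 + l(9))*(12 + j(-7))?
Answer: 13883076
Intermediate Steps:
j(T) = T**2
l(G) = 8 (l(G) = 3 + 5 = 8)
P = -3599 (P = (-67 + 8)*(12 + (-7)**2) = -59*(12 + 49) = -59*61 = -3599)
(-127 + P)**2 = (-127 - 3599)**2 = (-3726)**2 = 13883076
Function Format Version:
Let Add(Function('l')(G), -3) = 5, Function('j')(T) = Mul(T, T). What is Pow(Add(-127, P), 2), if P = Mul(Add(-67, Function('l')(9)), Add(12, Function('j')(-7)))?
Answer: 13883076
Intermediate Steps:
Function('j')(T) = Pow(T, 2)
Function('l')(G) = 8 (Function('l')(G) = Add(3, 5) = 8)
P = -3599 (P = Mul(Add(-67, 8), Add(12, Pow(-7, 2))) = Mul(-59, Add(12, 49)) = Mul(-59, 61) = -3599)
Pow(Add(-127, P), 2) = Pow(Add(-127, -3599), 2) = Pow(-3726, 2) = 13883076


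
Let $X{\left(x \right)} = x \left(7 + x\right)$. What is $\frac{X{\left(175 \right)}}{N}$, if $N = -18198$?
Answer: $- \frac{15925}{9099} \approx -1.7502$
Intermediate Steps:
$\frac{X{\left(175 \right)}}{N} = \frac{175 \left(7 + 175\right)}{-18198} = 175 \cdot 182 \left(- \frac{1}{18198}\right) = 31850 \left(- \frac{1}{18198}\right) = - \frac{15925}{9099}$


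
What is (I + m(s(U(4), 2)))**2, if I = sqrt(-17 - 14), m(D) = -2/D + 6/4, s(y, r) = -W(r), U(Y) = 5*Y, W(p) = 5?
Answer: -2739/100 + 19*I*sqrt(31)/5 ≈ -27.39 + 21.158*I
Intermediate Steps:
s(y, r) = -5 (s(y, r) = -1*5 = -5)
m(D) = 3/2 - 2/D (m(D) = -2/D + 6*(1/4) = -2/D + 3/2 = 3/2 - 2/D)
I = I*sqrt(31) (I = sqrt(-31) = I*sqrt(31) ≈ 5.5678*I)
(I + m(s(U(4), 2)))**2 = (I*sqrt(31) + (3/2 - 2/(-5)))**2 = (I*sqrt(31) + (3/2 - 2*(-1/5)))**2 = (I*sqrt(31) + (3/2 + 2/5))**2 = (I*sqrt(31) + 19/10)**2 = (19/10 + I*sqrt(31))**2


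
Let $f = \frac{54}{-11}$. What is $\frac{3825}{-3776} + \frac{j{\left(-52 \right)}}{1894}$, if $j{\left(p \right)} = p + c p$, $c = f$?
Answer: $- \frac{35623457}{39334592} \approx -0.90565$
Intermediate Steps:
$f = - \frac{54}{11}$ ($f = 54 \left(- \frac{1}{11}\right) = - \frac{54}{11} \approx -4.9091$)
$c = - \frac{54}{11} \approx -4.9091$
$j{\left(p \right)} = - \frac{43 p}{11}$ ($j{\left(p \right)} = p - \frac{54 p}{11} = - \frac{43 p}{11}$)
$\frac{3825}{-3776} + \frac{j{\left(-52 \right)}}{1894} = \frac{3825}{-3776} + \frac{\left(- \frac{43}{11}\right) \left(-52\right)}{1894} = 3825 \left(- \frac{1}{3776}\right) + \frac{2236}{11} \cdot \frac{1}{1894} = - \frac{3825}{3776} + \frac{1118}{10417} = - \frac{35623457}{39334592}$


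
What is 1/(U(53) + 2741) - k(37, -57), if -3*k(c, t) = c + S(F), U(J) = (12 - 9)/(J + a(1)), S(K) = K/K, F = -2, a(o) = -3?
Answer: 5208164/411159 ≈ 12.667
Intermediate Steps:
S(K) = 1
U(J) = 3/(-3 + J) (U(J) = (12 - 9)/(J - 3) = 3/(-3 + J))
k(c, t) = -⅓ - c/3 (k(c, t) = -(c + 1)/3 = -(1 + c)/3 = -⅓ - c/3)
1/(U(53) + 2741) - k(37, -57) = 1/(3/(-3 + 53) + 2741) - (-⅓ - ⅓*37) = 1/(3/50 + 2741) - (-⅓ - 37/3) = 1/(3*(1/50) + 2741) - 1*(-38/3) = 1/(3/50 + 2741) + 38/3 = 1/(137053/50) + 38/3 = 50/137053 + 38/3 = 5208164/411159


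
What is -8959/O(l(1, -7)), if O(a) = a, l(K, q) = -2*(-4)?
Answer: -8959/8 ≈ -1119.9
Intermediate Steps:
l(K, q) = 8
-8959/O(l(1, -7)) = -8959/8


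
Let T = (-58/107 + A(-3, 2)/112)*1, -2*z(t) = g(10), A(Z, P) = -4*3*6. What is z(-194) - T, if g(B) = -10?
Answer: 9265/1498 ≈ 6.1849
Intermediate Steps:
A(Z, P) = -72 (A(Z, P) = -12*6 = -72)
z(t) = 5 (z(t) = -½*(-10) = 5)
T = -1775/1498 (T = (-58/107 - 72/112)*1 = (-58*1/107 - 72*1/112)*1 = (-58/107 - 9/14)*1 = -1775/1498*1 = -1775/1498 ≈ -1.1849)
z(-194) - T = 5 - 1*(-1775/1498) = 5 + 1775/1498 = 9265/1498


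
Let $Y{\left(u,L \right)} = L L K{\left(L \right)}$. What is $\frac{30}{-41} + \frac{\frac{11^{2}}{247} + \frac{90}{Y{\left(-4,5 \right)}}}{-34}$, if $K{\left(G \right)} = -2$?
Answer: $- \frac{596681}{860795} \approx -0.69317$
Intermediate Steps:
$Y{\left(u,L \right)} = - 2 L^{2}$ ($Y{\left(u,L \right)} = L L \left(-2\right) = L^{2} \left(-2\right) = - 2 L^{2}$)
$\frac{30}{-41} + \frac{\frac{11^{2}}{247} + \frac{90}{Y{\left(-4,5 \right)}}}{-34} = \frac{30}{-41} + \frac{\frac{11^{2}}{247} + \frac{90}{\left(-2\right) 5^{2}}}{-34} = 30 \left(- \frac{1}{41}\right) + \left(121 \cdot \frac{1}{247} + \frac{90}{\left(-2\right) 25}\right) \left(- \frac{1}{34}\right) = - \frac{30}{41} + \left(\frac{121}{247} + \frac{90}{-50}\right) \left(- \frac{1}{34}\right) = - \frac{30}{41} + \left(\frac{121}{247} + 90 \left(- \frac{1}{50}\right)\right) \left(- \frac{1}{34}\right) = - \frac{30}{41} + \left(\frac{121}{247} - \frac{9}{5}\right) \left(- \frac{1}{34}\right) = - \frac{30}{41} - - \frac{809}{20995} = - \frac{30}{41} + \frac{809}{20995} = - \frac{596681}{860795}$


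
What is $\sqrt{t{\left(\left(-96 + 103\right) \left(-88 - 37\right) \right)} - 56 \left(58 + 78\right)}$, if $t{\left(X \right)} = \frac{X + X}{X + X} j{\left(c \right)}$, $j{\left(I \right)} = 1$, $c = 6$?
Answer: $i \sqrt{7615} \approx 87.264 i$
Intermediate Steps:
$t{\left(X \right)} = 1$ ($t{\left(X \right)} = \frac{X + X}{X + X} 1 = \frac{2 X}{2 X} 1 = 2 X \frac{1}{2 X} 1 = 1 \cdot 1 = 1$)
$\sqrt{t{\left(\left(-96 + 103\right) \left(-88 - 37\right) \right)} - 56 \left(58 + 78\right)} = \sqrt{1 - 56 \left(58 + 78\right)} = \sqrt{1 - 7616} = \sqrt{-7615} = i \sqrt{7615}$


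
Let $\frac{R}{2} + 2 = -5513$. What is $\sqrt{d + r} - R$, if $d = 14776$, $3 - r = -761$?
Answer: $11030 + 2 \sqrt{3885} \approx 11155.0$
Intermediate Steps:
$r = 764$ ($r = 3 - -761 = 3 + 761 = 764$)
$R = -11030$ ($R = -4 + 2 \left(-5513\right) = -4 - 11026 = -11030$)
$\sqrt{d + r} - R = \sqrt{14776 + 764} - -11030 = \sqrt{15540} + 11030 = 2 \sqrt{3885} + 11030 = 11030 + 2 \sqrt{3885}$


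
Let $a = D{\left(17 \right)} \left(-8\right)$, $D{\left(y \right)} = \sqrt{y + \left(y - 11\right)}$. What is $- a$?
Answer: $8 \sqrt{23} \approx 38.367$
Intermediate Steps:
$D{\left(y \right)} = \sqrt{-11 + 2 y}$ ($D{\left(y \right)} = \sqrt{y + \left(y - 11\right)} = \sqrt{y + \left(-11 + y\right)} = \sqrt{-11 + 2 y}$)
$a = - 8 \sqrt{23}$ ($a = \sqrt{-11 + 2 \cdot 17} \left(-8\right) = \sqrt{-11 + 34} \left(-8\right) = \sqrt{23} \left(-8\right) = - 8 \sqrt{23} \approx -38.367$)
$- a = - \left(-8\right) \sqrt{23} = 8 \sqrt{23}$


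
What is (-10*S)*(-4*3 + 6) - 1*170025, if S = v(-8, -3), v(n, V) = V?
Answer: -170205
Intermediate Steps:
S = -3
(-10*S)*(-4*3 + 6) - 1*170025 = (-10*(-3))*(-4*3 + 6) - 1*170025 = 30*(-12 + 6) - 170025 = 30*(-6) - 170025 = -180 - 170025 = -170205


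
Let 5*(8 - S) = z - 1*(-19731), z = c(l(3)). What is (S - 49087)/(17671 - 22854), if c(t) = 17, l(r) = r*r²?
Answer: 265143/25915 ≈ 10.231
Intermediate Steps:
l(r) = r³
z = 17
S = -19708/5 (S = 8 - (17 - 1*(-19731))/5 = 8 - (17 + 19731)/5 = 8 - ⅕*19748 = 8 - 19748/5 = -19708/5 ≈ -3941.6)
(S - 49087)/(17671 - 22854) = (-19708/5 - 49087)/(17671 - 22854) = -265143/5/(-5183) = -265143/5*(-1/5183) = 265143/25915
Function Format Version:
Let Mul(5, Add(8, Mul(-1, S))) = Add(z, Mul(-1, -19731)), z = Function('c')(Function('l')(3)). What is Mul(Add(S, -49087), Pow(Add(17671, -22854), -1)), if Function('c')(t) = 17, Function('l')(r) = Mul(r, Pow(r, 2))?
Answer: Rational(265143, 25915) ≈ 10.231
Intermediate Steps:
Function('l')(r) = Pow(r, 3)
z = 17
S = Rational(-19708, 5) (S = Add(8, Mul(Rational(-1, 5), Add(17, Mul(-1, -19731)))) = Add(8, Mul(Rational(-1, 5), Add(17, 19731))) = Add(8, Mul(Rational(-1, 5), 19748)) = Add(8, Rational(-19748, 5)) = Rational(-19708, 5) ≈ -3941.6)
Mul(Add(S, -49087), Pow(Add(17671, -22854), -1)) = Mul(Add(Rational(-19708, 5), -49087), Pow(Add(17671, -22854), -1)) = Mul(Rational(-265143, 5), Pow(-5183, -1)) = Mul(Rational(-265143, 5), Rational(-1, 5183)) = Rational(265143, 25915)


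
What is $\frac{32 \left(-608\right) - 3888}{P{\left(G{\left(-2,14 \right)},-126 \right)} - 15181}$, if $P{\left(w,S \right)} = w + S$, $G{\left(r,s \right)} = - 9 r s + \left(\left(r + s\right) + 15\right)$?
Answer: $\frac{5836}{3757} \approx 1.5534$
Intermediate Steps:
$G{\left(r,s \right)} = 15 + r + s - 9 r s$ ($G{\left(r,s \right)} = - 9 r s + \left(15 + r + s\right) = 15 + r + s - 9 r s$)
$P{\left(w,S \right)} = S + w$
$\frac{32 \left(-608\right) - 3888}{P{\left(G{\left(-2,14 \right)},-126 \right)} - 15181} = \frac{32 \left(-608\right) - 3888}{\left(-126 + \left(15 - 2 + 14 - \left(-18\right) 14\right)\right) - 15181} = \frac{-19456 - 3888}{\left(-126 + \left(15 - 2 + 14 + 252\right)\right) - 15181} = - \frac{23344}{\left(-126 + 279\right) - 15181} = - \frac{23344}{153 - 15181} = - \frac{23344}{-15028} = \left(-23344\right) \left(- \frac{1}{15028}\right) = \frac{5836}{3757}$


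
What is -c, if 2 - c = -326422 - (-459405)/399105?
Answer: -2895044247/8869 ≈ -3.2642e+5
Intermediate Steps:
c = 2895044247/8869 (c = 2 - (-326422 - (-459405)/399105) = 2 - (-326422 - 1*(-10209/8869)) = 2 - (-326422 + 10209/8869) = 2 - 1*(-2895026509/8869) = 2 + 2895026509/8869 = 2895044247/8869 ≈ 3.2642e+5)
-c = -1*2895044247/8869 = -2895044247/8869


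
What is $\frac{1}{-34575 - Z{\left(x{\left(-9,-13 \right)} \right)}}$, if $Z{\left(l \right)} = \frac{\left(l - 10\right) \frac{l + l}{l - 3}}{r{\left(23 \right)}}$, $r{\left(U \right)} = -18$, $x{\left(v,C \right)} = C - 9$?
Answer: $- \frac{225}{7780079} \approx -2.892 \cdot 10^{-5}$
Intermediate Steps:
$x{\left(v,C \right)} = -9 + C$
$Z{\left(l \right)} = - \frac{l \left(-10 + l\right)}{9 \left(-3 + l\right)}$ ($Z{\left(l \right)} = \frac{\left(l - 10\right) \frac{l + l}{l - 3}}{-18} = \left(-10 + l\right) \frac{2 l}{-3 + l} \left(- \frac{1}{18}\right) = \frac{2 l \left(-10 + l\right)}{-3 + l} \left(- \frac{1}{18}\right) = - \frac{l \left(-10 + l\right)}{9 \left(-3 + l\right)}$)
$\frac{1}{-34575 - Z{\left(x{\left(-9,-13 \right)} \right)}} = \frac{1}{-34575 - \frac{\left(-9 - 13\right) \left(10 - \left(-9 - 13\right)\right)}{9 \left(-3 - 22\right)}} = \frac{1}{-34575 - \frac{1}{9} \left(-22\right) \frac{1}{-3 - 22} \left(10 - -22\right)} = \frac{1}{-34575 - \frac{1}{9} \left(-22\right) \frac{1}{-25} \left(10 + 22\right)} = \frac{1}{-34575 - \frac{1}{9} \left(-22\right) \left(- \frac{1}{25}\right) 32} = \frac{1}{-34575 - \frac{704}{225}} = \frac{1}{- \frac{7780079}{225}} = - \frac{225}{7780079}$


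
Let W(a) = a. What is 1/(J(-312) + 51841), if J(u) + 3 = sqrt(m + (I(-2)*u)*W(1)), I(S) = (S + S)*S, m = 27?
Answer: 51838/2687180713 - I*sqrt(2469)/2687180713 ≈ 1.9291e-5 - 1.8491e-8*I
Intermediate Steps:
I(S) = 2*S**2 (I(S) = (2*S)*S = 2*S**2)
J(u) = -3 + sqrt(27 + 8*u) (J(u) = -3 + sqrt(27 + ((2*(-2)**2)*u)*1) = -3 + sqrt(27 + ((2*4)*u)*1) = -3 + sqrt(27 + (8*u)*1) = -3 + sqrt(27 + 8*u))
1/(J(-312) + 51841) = 1/((-3 + sqrt(27 + 8*(-312))) + 51841) = 1/((-3 + sqrt(27 - 2496)) + 51841) = 1/((-3 + sqrt(-2469)) + 51841) = 1/((-3 + I*sqrt(2469)) + 51841) = 1/(51838 + I*sqrt(2469))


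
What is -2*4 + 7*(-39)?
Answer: -281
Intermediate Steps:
-2*4 + 7*(-39) = -8 - 273 = -281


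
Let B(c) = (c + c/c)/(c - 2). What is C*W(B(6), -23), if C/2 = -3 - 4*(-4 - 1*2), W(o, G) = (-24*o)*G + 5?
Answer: 40782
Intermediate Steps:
B(c) = (1 + c)/(-2 + c) (B(c) = (c + 1)/(-2 + c) = (1 + c)/(-2 + c))
W(o, G) = 5 - 24*G*o (W(o, G) = -24*G*o + 5 = 5 - 24*G*o)
C = 42 (C = 2*(-3 - 4*(-4 - 1*2)) = 2*(-3 - 4*(-4 - 2)) = 2*(-3 - 4*(-6)) = 2*(-3 + 24) = 2*21 = 42)
C*W(B(6), -23) = 42*(5 - 24*(-23)*(1 + 6)/(-2 + 6)) = 42*(5 - 24*(-23)*7/4) = 42*(5 + 966) = 42*971 = 40782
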